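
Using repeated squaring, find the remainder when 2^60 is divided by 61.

1

2^1 ≡ 2 (mod 61)
2^2 ≡ 2^2 = 4 ≡ 4 (mod 61)
2^4 ≡ 4^2 = 16 ≡ 16 (mod 61)
2^8 ≡ 16^2 = 256 ≡ 12 (mod 61)
2^16 ≡ 12^2 = 144 ≡ 22 (mod 61)
2^32 ≡ 22^2 = 484 ≡ 57 (mod 61)
60 = 32 + 16 + 8 + 4 in binary powers of 2.
So 2^60 ≡ 57 · 22 · 12 · 16 ≡ 1 (mod 61).
Since the result is 1, base 2 gives no evidence that 61 is composite.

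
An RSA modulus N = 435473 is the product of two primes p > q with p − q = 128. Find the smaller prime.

Since p = q + 128, we have 435473 = q(q + 128), so q² + 128q − 435473 = 0.
Discriminant: 128² + 4·435473 = 16384 + 1741892 = 1758276; √1758276 = 1326.
q = (−128 + 1326)/2 = 599, and p = q + 128 = 727.
Check: 599 · 727 = 435473.

599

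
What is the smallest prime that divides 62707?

73

62707 is odd.
Digit sum 22, not divisible by 3.
Ends in 7: not divisible by 5.
7: 62707 = 7·8958 + 1
11: 62707 = 11·5700 + 7
13: 62707 = 13·4823 + 8
17: 62707 = 17·3688 + 11
19: 62707 = 19·3300 + 7
23: 62707 = 23·2726 + 9
29: 62707 = 29·2162 + 9
31: 62707 = 31·2022 + 25
37: 62707 = 37·1694 + 29
41: 62707 = 41·1529 + 18
43: 62707 = 43·1458 + 13
47: 62707 = 47·1334 + 9
53: 62707 = 53·1183 + 8
59: 62707 = 59·1062 + 49
61: 62707 = 61·1027 + 60
67: 62707 = 67·935 + 62
71: 62707 = 71·883 + 14
73: 62707 = 73·859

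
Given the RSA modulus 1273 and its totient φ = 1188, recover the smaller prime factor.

φ(n) = (p−1)(q−1) = n − (p+q) + 1, so p + q = 1273 − 1188 + 1 = 86.
p and q are the roots of t² − 86t + 1273 = 0.
Discriminant: 86² − 4·1273 = 7396 − 5092 = 2304; √2304 = 48.
q = (86 − 48)/2 = 19, p = (86 + 48)/2 = 67.
Check: 19 · 67 = 1273.

19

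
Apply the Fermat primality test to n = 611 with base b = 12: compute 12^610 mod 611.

118

12^1 ≡ 12 (mod 611)
12^2 ≡ 12^2 = 144 ≡ 144 (mod 611)
12^4 ≡ 144^2 = 20736 ≡ 573 (mod 611)
12^8 ≡ 573^2 = 328329 ≡ 222 (mod 611)
12^16 ≡ 222^2 = 49284 ≡ 404 (mod 611)
12^32 ≡ 404^2 = 163216 ≡ 79 (mod 611)
12^64 ≡ 79^2 = 6241 ≡ 131 (mod 611)
12^128 ≡ 131^2 = 17161 ≡ 53 (mod 611)
12^256 ≡ 53^2 = 2809 ≡ 365 (mod 611)
12^512 ≡ 365^2 = 133225 ≡ 27 (mod 611)
610 = 512 + 64 + 32 + 2 in binary powers of 2.
So 12^610 ≡ 27 · 131 · 79 · 144 ≡ 118 (mod 611).
Since 118 ≠ 1, base 12 is a Fermat witness: 611 is composite.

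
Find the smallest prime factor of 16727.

16727 is odd.
Digit sum 23, not divisible by 3.
Ends in 7: not divisible by 5.
7: 16727 = 7·2389 + 4
11: 16727 = 11·1520 + 7
13: 16727 = 13·1286 + 9
17: 16727 = 17·983 + 16
19: 16727 = 19·880 + 7
23: 16727 = 23·727 + 6
29: 16727 = 29·576 + 23
31: 16727 = 31·539 + 18
37: 16727 = 37·452 + 3
41: 16727 = 41·407 + 40
43: 16727 = 43·389

43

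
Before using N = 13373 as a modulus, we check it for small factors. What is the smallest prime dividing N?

43

13373 is odd.
Digit sum 17, not divisible by 3.
Ends in 3: not divisible by 5.
7: 13373 = 7·1910 + 3
11: 13373 = 11·1215 + 8
13: 13373 = 13·1028 + 9
17: 13373 = 17·786 + 11
19: 13373 = 19·703 + 16
23: 13373 = 23·581 + 10
29: 13373 = 29·461 + 4
31: 13373 = 31·431 + 12
37: 13373 = 37·361 + 16
41: 13373 = 41·326 + 7
43: 13373 = 43·311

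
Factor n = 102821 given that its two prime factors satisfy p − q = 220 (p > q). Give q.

Since p = q + 220, we have 102821 = q(q + 220), so q² + 220q − 102821 = 0.
Discriminant: 220² + 4·102821 = 48400 + 411284 = 459684; √459684 = 678.
q = (−220 + 678)/2 = 229, and p = q + 220 = 449.
Check: 229 · 449 = 102821.

229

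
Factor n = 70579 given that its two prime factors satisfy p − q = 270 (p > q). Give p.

433

Since p = q + 270, we have 70579 = q(q + 270), so q² + 270q − 70579 = 0.
Discriminant: 270² + 4·70579 = 72900 + 282316 = 355216; √355216 = 596.
q = (−270 + 596)/2 = 163, and p = q + 270 = 433.
Check: 163 · 433 = 70579.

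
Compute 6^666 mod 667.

6^1 ≡ 6 (mod 667)
6^2 ≡ 6^2 = 36 ≡ 36 (mod 667)
6^4 ≡ 36^2 = 1296 ≡ 629 (mod 667)
6^8 ≡ 629^2 = 395641 ≡ 110 (mod 667)
6^16 ≡ 110^2 = 12100 ≡ 94 (mod 667)
6^32 ≡ 94^2 = 8836 ≡ 165 (mod 667)
6^64 ≡ 165^2 = 27225 ≡ 545 (mod 667)
6^128 ≡ 545^2 = 297025 ≡ 210 (mod 667)
6^256 ≡ 210^2 = 44100 ≡ 78 (mod 667)
6^512 ≡ 78^2 = 6084 ≡ 81 (mod 667)
666 = 512 + 128 + 16 + 8 + 2 in binary powers of 2.
So 6^666 ≡ 81 · 210 · 94 · 110 · 36 ≡ 81 (mod 667).
Since 81 ≠ 1, base 6 is a Fermat witness: 667 is composite.

81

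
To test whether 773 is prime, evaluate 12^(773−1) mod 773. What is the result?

1

12^1 ≡ 12 (mod 773)
12^2 ≡ 12^2 = 144 ≡ 144 (mod 773)
12^4 ≡ 144^2 = 20736 ≡ 638 (mod 773)
12^8 ≡ 638^2 = 407044 ≡ 446 (mod 773)
12^16 ≡ 446^2 = 198916 ≡ 255 (mod 773)
12^32 ≡ 255^2 = 65025 ≡ 93 (mod 773)
12^64 ≡ 93^2 = 8649 ≡ 146 (mod 773)
12^128 ≡ 146^2 = 21316 ≡ 445 (mod 773)
12^256 ≡ 445^2 = 198025 ≡ 137 (mod 773)
12^512 ≡ 137^2 = 18769 ≡ 217 (mod 773)
772 = 512 + 256 + 4 in binary powers of 2.
So 12^772 ≡ 217 · 137 · 638 ≡ 1 (mod 773).
Since the result is 1, base 12 gives no evidence that 773 is composite.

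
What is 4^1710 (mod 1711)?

74

4^1 ≡ 4 (mod 1711)
4^2 ≡ 4^2 = 16 ≡ 16 (mod 1711)
4^4 ≡ 16^2 = 256 ≡ 256 (mod 1711)
4^8 ≡ 256^2 = 65536 ≡ 518 (mod 1711)
4^16 ≡ 518^2 = 268324 ≡ 1408 (mod 1711)
4^32 ≡ 1408^2 = 1982464 ≡ 1126 (mod 1711)
4^64 ≡ 1126^2 = 1267876 ≡ 25 (mod 1711)
4^128 ≡ 25^2 = 625 ≡ 625 (mod 1711)
4^256 ≡ 625^2 = 390625 ≡ 517 (mod 1711)
4^512 ≡ 517^2 = 267289 ≡ 373 (mod 1711)
4^1024 ≡ 373^2 = 139129 ≡ 538 (mod 1711)
1710 = 1024 + 512 + 128 + 32 + 8 + 4 + 2 in binary powers of 2.
So 4^1710 ≡ 538 · 373 · 625 · 1126 · 518 · 256 · 16 ≡ 74 (mod 1711).
Since 74 ≠ 1, base 4 is a Fermat witness: 1711 is composite.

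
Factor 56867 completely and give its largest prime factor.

73

56867 = 19 · 2993
2993 = 41 · 73
73 is prime.
So 56867 = 19 · 41 · 73; the largest prime factor is 73.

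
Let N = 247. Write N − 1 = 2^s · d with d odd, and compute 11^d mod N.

96

247 − 1 = 246 = 2^1 · 123, so d = 123.
11^1 ≡ 11 (mod 247)
11^2 ≡ 11^2 = 121 ≡ 121 (mod 247)
11^4 ≡ 121^2 = 14641 ≡ 68 (mod 247)
11^8 ≡ 68^2 = 4624 ≡ 178 (mod 247)
11^16 ≡ 178^2 = 31684 ≡ 68 (mod 247)
11^32 ≡ 68^2 = 4624 ≡ 178 (mod 247)
11^64 ≡ 178^2 = 31684 ≡ 68 (mod 247)
123 = 64 + 32 + 16 + 8 + 2 + 1 in binary powers of 2.
So 11^123 ≡ 68 · 178 · 68 · 178 · 121 · 11 ≡ 96 (mod 247).
Squaring chain: 96; never reaches −1, so base 11 is a Miller–Rabin witness that 247 is composite.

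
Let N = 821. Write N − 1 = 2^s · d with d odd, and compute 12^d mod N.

821 − 1 = 820 = 2^2 · 205, so d = 205.
12^1 ≡ 12 (mod 821)
12^2 ≡ 12^2 = 144 ≡ 144 (mod 821)
12^4 ≡ 144^2 = 20736 ≡ 211 (mod 821)
12^8 ≡ 211^2 = 44521 ≡ 187 (mod 821)
12^16 ≡ 187^2 = 34969 ≡ 487 (mod 821)
12^32 ≡ 487^2 = 237169 ≡ 721 (mod 821)
12^64 ≡ 721^2 = 519841 ≡ 148 (mod 821)
12^128 ≡ 148^2 = 21904 ≡ 558 (mod 821)
205 = 128 + 64 + 8 + 4 + 1 in binary powers of 2.
So 12^205 ≡ 558 · 148 · 187 · 211 · 12 ≡ 526 (mod 821).
Squaring chain: 526 → 820; reaches −1, so base 12 does not prove 821 composite.

526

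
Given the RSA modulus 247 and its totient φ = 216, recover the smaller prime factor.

φ(n) = (p−1)(q−1) = n − (p+q) + 1, so p + q = 247 − 216 + 1 = 32.
p and q are the roots of t² − 32t + 247 = 0.
Discriminant: 32² − 4·247 = 1024 − 988 = 36; √36 = 6.
q = (32 − 6)/2 = 13, p = (32 + 6)/2 = 19.
Check: 13 · 19 = 247.

13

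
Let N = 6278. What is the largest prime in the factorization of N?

6278 = 2 · 3139
3139 = 43 · 73
73 is prime.
So 6278 = 2 · 43 · 73; the largest prime factor is 73.

73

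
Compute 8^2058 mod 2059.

8^1 ≡ 8 (mod 2059)
8^2 ≡ 8^2 = 64 ≡ 64 (mod 2059)
8^4 ≡ 64^2 = 4096 ≡ 2037 (mod 2059)
8^8 ≡ 2037^2 = 4149369 ≡ 484 (mod 2059)
8^16 ≡ 484^2 = 234256 ≡ 1589 (mod 2059)
8^32 ≡ 1589^2 = 2524921 ≡ 587 (mod 2059)
8^64 ≡ 587^2 = 344569 ≡ 716 (mod 2059)
8^128 ≡ 716^2 = 512656 ≡ 2024 (mod 2059)
8^256 ≡ 2024^2 = 4096576 ≡ 1225 (mod 2059)
8^512 ≡ 1225^2 = 1500625 ≡ 1673 (mod 2059)
8^1024 ≡ 1673^2 = 2798929 ≡ 748 (mod 2059)
8^2048 ≡ 748^2 = 559504 ≡ 1515 (mod 2059)
2058 = 2048 + 8 + 2 in binary powers of 2.
So 8^2058 ≡ 1515 · 484 · 64 ≡ 1971 (mod 2059).
Since 1971 ≠ 1, base 8 is a Fermat witness: 2059 is composite.

1971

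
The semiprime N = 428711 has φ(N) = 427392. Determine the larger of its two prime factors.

φ(n) = (p−1)(q−1) = n − (p+q) + 1, so p + q = 428711 − 427392 + 1 = 1320.
p and q are the roots of t² − 1320t + 428711 = 0.
Discriminant: 1320² − 4·428711 = 1742400 − 1714844 = 27556; √27556 = 166.
q = (1320 − 166)/2 = 577, p = (1320 + 166)/2 = 743.
Check: 577 · 743 = 428711.

743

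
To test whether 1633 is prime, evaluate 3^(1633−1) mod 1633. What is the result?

3^1 ≡ 3 (mod 1633)
3^2 ≡ 3^2 = 9 ≡ 9 (mod 1633)
3^4 ≡ 9^2 = 81 ≡ 81 (mod 1633)
3^8 ≡ 81^2 = 6561 ≡ 29 (mod 1633)
3^16 ≡ 29^2 = 841 ≡ 841 (mod 1633)
3^32 ≡ 841^2 = 707281 ≡ 192 (mod 1633)
3^64 ≡ 192^2 = 36864 ≡ 938 (mod 1633)
3^128 ≡ 938^2 = 879844 ≡ 1290 (mod 1633)
3^256 ≡ 1290^2 = 1664100 ≡ 73 (mod 1633)
3^512 ≡ 73^2 = 5329 ≡ 430 (mod 1633)
3^1024 ≡ 430^2 = 184900 ≡ 371 (mod 1633)
1632 = 1024 + 512 + 64 + 32 in binary powers of 2.
So 3^1632 ≡ 371 · 430 · 938 · 192 ≡ 288 (mod 1633).
Since 288 ≠ 1, base 3 is a Fermat witness: 1633 is composite.

288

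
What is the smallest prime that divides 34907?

34907 is odd.
Digit sum 23, not divisible by 3.
Ends in 7: not divisible by 5.
7: 34907 = 7·4986 + 5
11: 34907 = 11·3173 + 4
13: 34907 = 13·2685 + 2
17: 34907 = 17·2053 + 6
19: 34907 = 19·1837 + 4
23: 34907 = 23·1517 + 16
29: 34907 = 29·1203 + 20
31: 34907 = 31·1126 + 1
37: 34907 = 37·943 + 16
41: 34907 = 41·851 + 16
43: 34907 = 43·811 + 34
47: 34907 = 47·742 + 33
53: 34907 = 53·658 + 33
59: 34907 = 59·591 + 38
61: 34907 = 61·572 + 15
67: 34907 = 67·521

67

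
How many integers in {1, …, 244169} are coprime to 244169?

Factor: 244169 = 19 · 71 · 181.
φ(244169) = (19−1) · (71−1) · (181−1) = 18 · 70 · 180 = 226800.

226800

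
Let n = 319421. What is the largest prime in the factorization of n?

97

319421 = 37 · 8633
8633 = 89 · 97
97 is prime.
So 319421 = 37 · 89 · 97; the largest prime factor is 97.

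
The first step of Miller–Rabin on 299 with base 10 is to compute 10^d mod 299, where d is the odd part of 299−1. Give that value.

17

299 − 1 = 298 = 2^1 · 149, so d = 149.
10^1 ≡ 10 (mod 299)
10^2 ≡ 10^2 = 100 ≡ 100 (mod 299)
10^4 ≡ 100^2 = 10000 ≡ 133 (mod 299)
10^8 ≡ 133^2 = 17689 ≡ 48 (mod 299)
10^16 ≡ 48^2 = 2304 ≡ 211 (mod 299)
10^32 ≡ 211^2 = 44521 ≡ 269 (mod 299)
10^64 ≡ 269^2 = 72361 ≡ 3 (mod 299)
10^128 ≡ 3^2 = 9 ≡ 9 (mod 299)
149 = 128 + 16 + 4 + 1 in binary powers of 2.
So 10^149 ≡ 9 · 211 · 133 · 10 ≡ 17 (mod 299).
Squaring chain: 17; never reaches −1, so base 10 is a Miller–Rabin witness that 299 is composite.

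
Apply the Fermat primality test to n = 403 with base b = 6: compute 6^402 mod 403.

6^1 ≡ 6 (mod 403)
6^2 ≡ 6^2 = 36 ≡ 36 (mod 403)
6^4 ≡ 36^2 = 1296 ≡ 87 (mod 403)
6^8 ≡ 87^2 = 7569 ≡ 315 (mod 403)
6^16 ≡ 315^2 = 99225 ≡ 87 (mod 403)
6^32 ≡ 87^2 = 7569 ≡ 315 (mod 403)
6^64 ≡ 315^2 = 99225 ≡ 87 (mod 403)
6^128 ≡ 87^2 = 7569 ≡ 315 (mod 403)
6^256 ≡ 315^2 = 99225 ≡ 87 (mod 403)
402 = 256 + 128 + 16 + 2 in binary powers of 2.
So 6^402 ≡ 87 · 315 · 87 · 36 ≡ 311 (mod 403).
Since 311 ≠ 1, base 6 is a Fermat witness: 403 is composite.

311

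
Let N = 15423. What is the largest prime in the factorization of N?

97

15423 = 3 · 5141
5141 = 53 · 97
97 is prime.
So 15423 = 3 · 53 · 97; the largest prime factor is 97.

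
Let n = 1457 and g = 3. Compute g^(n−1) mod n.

3^1 ≡ 3 (mod 1457)
3^2 ≡ 3^2 = 9 ≡ 9 (mod 1457)
3^4 ≡ 9^2 = 81 ≡ 81 (mod 1457)
3^8 ≡ 81^2 = 6561 ≡ 733 (mod 1457)
3^16 ≡ 733^2 = 537289 ≡ 1113 (mod 1457)
3^32 ≡ 1113^2 = 1238769 ≡ 319 (mod 1457)
3^64 ≡ 319^2 = 101761 ≡ 1228 (mod 1457)
3^128 ≡ 1228^2 = 1507984 ≡ 1446 (mod 1457)
3^256 ≡ 1446^2 = 2090916 ≡ 121 (mod 1457)
3^512 ≡ 121^2 = 14641 ≡ 71 (mod 1457)
3^1024 ≡ 71^2 = 5041 ≡ 670 (mod 1457)
1456 = 1024 + 256 + 128 + 32 + 16 in binary powers of 2.
So 3^1456 ≡ 670 · 121 · 1446 · 319 · 1113 ≡ 307 (mod 1457).
Since 307 ≠ 1, base 3 is a Fermat witness: 1457 is composite.

307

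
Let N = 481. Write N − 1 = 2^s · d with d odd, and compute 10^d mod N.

38

481 − 1 = 480 = 2^5 · 15, so d = 15.
10^1 ≡ 10 (mod 481)
10^2 ≡ 10^2 = 100 ≡ 100 (mod 481)
10^4 ≡ 100^2 = 10000 ≡ 380 (mod 481)
10^8 ≡ 380^2 = 144400 ≡ 100 (mod 481)
15 = 8 + 4 + 2 + 1 in binary powers of 2.
So 10^15 ≡ 100 · 380 · 100 · 10 ≡ 38 (mod 481).
Squaring chain: 38 → 1 → 1 → 1 → 1; never reaches −1, so base 10 is a Miller–Rabin witness that 481 is composite.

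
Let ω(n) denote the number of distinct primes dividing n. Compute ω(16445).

4

16445 = 5 · 3289
3289 = 11 · 299
299 = 13 · 23
16445 = 5 · 11 · 13 · 23, which has 4 distinct prime factors.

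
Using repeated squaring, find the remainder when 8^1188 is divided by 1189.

8^1 ≡ 8 (mod 1189)
8^2 ≡ 8^2 = 64 ≡ 64 (mod 1189)
8^4 ≡ 64^2 = 4096 ≡ 529 (mod 1189)
8^8 ≡ 529^2 = 279841 ≡ 426 (mod 1189)
8^16 ≡ 426^2 = 181476 ≡ 748 (mod 1189)
8^32 ≡ 748^2 = 559504 ≡ 674 (mod 1189)
8^64 ≡ 674^2 = 454276 ≡ 78 (mod 1189)
8^128 ≡ 78^2 = 6084 ≡ 139 (mod 1189)
8^256 ≡ 139^2 = 19321 ≡ 297 (mod 1189)
8^512 ≡ 297^2 = 88209 ≡ 223 (mod 1189)
8^1024 ≡ 223^2 = 49729 ≡ 980 (mod 1189)
1188 = 1024 + 128 + 32 + 4 in binary powers of 2.
So 8^1188 ≡ 980 · 139 · 674 · 529 ≡ 836 (mod 1189).
Since 836 ≠ 1, base 8 is a Fermat witness: 1189 is composite.

836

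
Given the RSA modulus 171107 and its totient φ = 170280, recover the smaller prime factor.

397

φ(n) = (p−1)(q−1) = n − (p+q) + 1, so p + q = 171107 − 170280 + 1 = 828.
p and q are the roots of t² − 828t + 171107 = 0.
Discriminant: 828² − 4·171107 = 685584 − 684428 = 1156; √1156 = 34.
q = (828 − 34)/2 = 397, p = (828 + 34)/2 = 431.
Check: 397 · 431 = 171107.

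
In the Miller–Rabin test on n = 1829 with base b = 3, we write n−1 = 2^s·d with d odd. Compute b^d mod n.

1195

1829 − 1 = 1828 = 2^2 · 457, so d = 457.
3^1 ≡ 3 (mod 1829)
3^2 ≡ 3^2 = 9 ≡ 9 (mod 1829)
3^4 ≡ 9^2 = 81 ≡ 81 (mod 1829)
3^8 ≡ 81^2 = 6561 ≡ 1074 (mod 1829)
3^16 ≡ 1074^2 = 1153476 ≡ 1206 (mod 1829)
3^32 ≡ 1206^2 = 1454436 ≡ 381 (mod 1829)
3^64 ≡ 381^2 = 145161 ≡ 670 (mod 1829)
3^128 ≡ 670^2 = 448900 ≡ 795 (mod 1829)
3^256 ≡ 795^2 = 632025 ≡ 1020 (mod 1829)
457 = 256 + 128 + 64 + 8 + 1 in binary powers of 2.
So 3^457 ≡ 1020 · 795 · 670 · 1074 · 3 ≡ 1195 (mod 1829).
Squaring chain: 1195 → 1405; never reaches −1, so base 3 is a Miller–Rabin witness that 1829 is composite.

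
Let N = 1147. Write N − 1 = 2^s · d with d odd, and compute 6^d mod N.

154

1147 − 1 = 1146 = 2^1 · 573, so d = 573.
6^1 ≡ 6 (mod 1147)
6^2 ≡ 6^2 = 36 ≡ 36 (mod 1147)
6^4 ≡ 36^2 = 1296 ≡ 149 (mod 1147)
6^8 ≡ 149^2 = 22201 ≡ 408 (mod 1147)
6^16 ≡ 408^2 = 166464 ≡ 149 (mod 1147)
6^32 ≡ 149^2 = 22201 ≡ 408 (mod 1147)
6^64 ≡ 408^2 = 166464 ≡ 149 (mod 1147)
6^128 ≡ 149^2 = 22201 ≡ 408 (mod 1147)
6^256 ≡ 408^2 = 166464 ≡ 149 (mod 1147)
6^512 ≡ 149^2 = 22201 ≡ 408 (mod 1147)
573 = 512 + 32 + 16 + 8 + 4 + 1 in binary powers of 2.
So 6^573 ≡ 408 · 408 · 149 · 408 · 149 · 6 ≡ 154 (mod 1147).
Squaring chain: 154; never reaches −1, so base 6 is a Miller–Rabin witness that 1147 is composite.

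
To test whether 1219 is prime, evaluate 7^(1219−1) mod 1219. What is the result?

1070

7^1 ≡ 7 (mod 1219)
7^2 ≡ 7^2 = 49 ≡ 49 (mod 1219)
7^4 ≡ 49^2 = 2401 ≡ 1182 (mod 1219)
7^8 ≡ 1182^2 = 1397124 ≡ 150 (mod 1219)
7^16 ≡ 150^2 = 22500 ≡ 558 (mod 1219)
7^32 ≡ 558^2 = 311364 ≡ 519 (mod 1219)
7^64 ≡ 519^2 = 269361 ≡ 1181 (mod 1219)
7^128 ≡ 1181^2 = 1394761 ≡ 225 (mod 1219)
7^256 ≡ 225^2 = 50625 ≡ 646 (mod 1219)
7^512 ≡ 646^2 = 417316 ≡ 418 (mod 1219)
7^1024 ≡ 418^2 = 174724 ≡ 407 (mod 1219)
1218 = 1024 + 128 + 64 + 2 in binary powers of 2.
So 7^1218 ≡ 407 · 225 · 1181 · 49 ≡ 1070 (mod 1219).
Since 1070 ≠ 1, base 7 is a Fermat witness: 1219 is composite.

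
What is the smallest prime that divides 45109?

45109 is odd.
Digit sum 19, not divisible by 3.
Ends in 9: not divisible by 5.
7: 45109 = 7·6444 + 1
11: 45109 = 11·4100 + 9
13: 45109 = 13·3469 + 12
17: 45109 = 17·2653 + 8
19: 45109 = 19·2374 + 3
23: 45109 = 23·1961 + 6
29: 45109 = 29·1555 + 14
31: 45109 = 31·1455 + 4
37: 45109 = 37·1219 + 6
41: 45109 = 41·1100 + 9
43: 45109 = 43·1049 + 2
47: 45109 = 47·959 + 36
53: 45109 = 53·851 + 6
59: 45109 = 59·764 + 33
61: 45109 = 61·739 + 30
67: 45109 = 67·673 + 18
71: 45109 = 71·635 + 24
73: 45109 = 73·617 + 68
79: 45109 = 79·571

79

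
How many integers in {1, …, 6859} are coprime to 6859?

Factor: 6859 = 19^3.
φ(6859) = 19^2·(19−1) = 6498.

6498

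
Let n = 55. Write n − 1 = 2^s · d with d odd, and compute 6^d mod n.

41

55 − 1 = 54 = 2^1 · 27, so d = 27.
6^1 ≡ 6 (mod 55)
6^2 ≡ 6^2 = 36 ≡ 36 (mod 55)
6^4 ≡ 36^2 = 1296 ≡ 31 (mod 55)
6^8 ≡ 31^2 = 961 ≡ 26 (mod 55)
6^16 ≡ 26^2 = 676 ≡ 16 (mod 55)
27 = 16 + 8 + 2 + 1 in binary powers of 2.
So 6^27 ≡ 16 · 26 · 36 · 6 ≡ 41 (mod 55).
Squaring chain: 41; never reaches −1, so base 6 is a Miller–Rabin witness that 55 is composite.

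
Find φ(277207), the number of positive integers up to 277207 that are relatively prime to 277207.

236412

Factor: 277207 = 7 · 199^2.
φ(277207) = (7−1) · 199^1·(199−1) = 6 · 39402 = 236412.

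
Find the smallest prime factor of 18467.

18467 is odd.
Digit sum 26, not divisible by 3.
Ends in 7: not divisible by 5.
7: 18467 = 7·2638 + 1
11: 18467 = 11·1678 + 9
13: 18467 = 13·1420 + 7
17: 18467 = 17·1086 + 5
19: 18467 = 19·971 + 18
23: 18467 = 23·802 + 21
29: 18467 = 29·636 + 23
31: 18467 = 31·595 + 22
37: 18467 = 37·499 + 4
41: 18467 = 41·450 + 17
43: 18467 = 43·429 + 20
47: 18467 = 47·392 + 43
53: 18467 = 53·348 + 23
59: 18467 = 59·313

59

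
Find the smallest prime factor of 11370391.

11370391 is odd.
Digit sum 25, not divisible by 3.
Ends in 1: not divisible by 5.
7: 11370391 = 7·1624341 + 4
11: 11370391 = 11·1033671 + 10
13: 11370391 = 13·874645 + 6
17: 11370391 = 17·668846 + 9
19: 11370391 = 19·598441 + 12
23: 11370391 = 23·494364 + 19
29: 11370391 = 29·392082 + 13
31: 11370391 = 31·366786 + 25
37: 11370391 = 37·307307 + 32
41: 11370391 = 41·277326 + 25
43: 11370391 = 43·264427 + 30
47: 11370391 = 47·241923 + 10
53: 11370391 = 53·214535 + 36
59: 11370391 = 59·192718 + 29
61: 11370391 = 61·186399 + 52
67: 11370391 = 67·169707 + 22
71: 11370391 = 71·160146 + 25
73: 11370391 = 73·155758 + 57
79: 11370391 = 79·143929

79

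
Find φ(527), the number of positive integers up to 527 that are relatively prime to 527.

480

Factor: 527 = 17 · 31.
φ(527) = (17−1) · (31−1) = 16 · 30 = 480.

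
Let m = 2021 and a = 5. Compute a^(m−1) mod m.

5^1 ≡ 5 (mod 2021)
5^2 ≡ 5^2 = 25 ≡ 25 (mod 2021)
5^4 ≡ 25^2 = 625 ≡ 625 (mod 2021)
5^8 ≡ 625^2 = 390625 ≡ 572 (mod 2021)
5^16 ≡ 572^2 = 327184 ≡ 1803 (mod 2021)
5^32 ≡ 1803^2 = 3250809 ≡ 1041 (mod 2021)
5^64 ≡ 1041^2 = 1083681 ≡ 425 (mod 2021)
5^128 ≡ 425^2 = 180625 ≡ 756 (mod 2021)
5^256 ≡ 756^2 = 571536 ≡ 1614 (mod 2021)
5^512 ≡ 1614^2 = 2604996 ≡ 1948 (mod 2021)
5^1024 ≡ 1948^2 = 3794704 ≡ 1287 (mod 2021)
2020 = 1024 + 512 + 256 + 128 + 64 + 32 + 4 in binary powers of 2.
So 5^2020 ≡ 1287 · 1948 · 1614 · 756 · 425 · 1041 · 625 ≡ 883 (mod 2021).
Since 883 ≠ 1, base 5 is a Fermat witness: 2021 is composite.

883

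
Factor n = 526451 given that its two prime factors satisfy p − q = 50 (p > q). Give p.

Since p = q + 50, we have 526451 = q(q + 50), so q² + 50q − 526451 = 0.
Discriminant: 50² + 4·526451 = 2500 + 2105804 = 2108304; √2108304 = 1452.
q = (−50 + 1452)/2 = 701, and p = q + 50 = 751.
Check: 701 · 751 = 526451.

751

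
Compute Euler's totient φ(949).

Factor: 949 = 13 · 73.
φ(949) = (13−1) · (73−1) = 12 · 72 = 864.

864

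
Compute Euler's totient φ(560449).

Factor: 560449 = 31 · 101 · 179.
φ(560449) = (31−1) · (101−1) · (179−1) = 30 · 100 · 178 = 534000.

534000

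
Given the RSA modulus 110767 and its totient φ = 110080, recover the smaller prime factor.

φ(n) = (p−1)(q−1) = n − (p+q) + 1, so p + q = 110767 − 110080 + 1 = 688.
p and q are the roots of t² − 688t + 110767 = 0.
Discriminant: 688² − 4·110767 = 473344 − 443068 = 30276; √30276 = 174.
q = (688 − 174)/2 = 257, p = (688 + 174)/2 = 431.
Check: 257 · 431 = 110767.

257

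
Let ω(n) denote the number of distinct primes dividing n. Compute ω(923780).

6

923780 = 2^2 · 230945
230945 = 5 · 46189
46189 = 11 · 4199
4199 = 13 · 323
323 = 17 · 19
923780 = 2^2 · 5 · 11 · 13 · 17 · 19, which has 6 distinct prime factors.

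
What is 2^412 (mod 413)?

359

2^1 ≡ 2 (mod 413)
2^2 ≡ 2^2 = 4 ≡ 4 (mod 413)
2^4 ≡ 4^2 = 16 ≡ 16 (mod 413)
2^8 ≡ 16^2 = 256 ≡ 256 (mod 413)
2^16 ≡ 256^2 = 65536 ≡ 282 (mod 413)
2^32 ≡ 282^2 = 79524 ≡ 228 (mod 413)
2^64 ≡ 228^2 = 51984 ≡ 359 (mod 413)
2^128 ≡ 359^2 = 128881 ≡ 25 (mod 413)
2^256 ≡ 25^2 = 625 ≡ 212 (mod 413)
412 = 256 + 128 + 16 + 8 + 4 in binary powers of 2.
So 2^412 ≡ 212 · 25 · 282 · 256 · 16 ≡ 359 (mod 413).
Since 359 ≠ 1, base 2 is a Fermat witness: 413 is composite.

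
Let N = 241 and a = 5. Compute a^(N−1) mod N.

1

5^1 ≡ 5 (mod 241)
5^2 ≡ 5^2 = 25 ≡ 25 (mod 241)
5^4 ≡ 25^2 = 625 ≡ 143 (mod 241)
5^8 ≡ 143^2 = 20449 ≡ 205 (mod 241)
5^16 ≡ 205^2 = 42025 ≡ 91 (mod 241)
5^32 ≡ 91^2 = 8281 ≡ 87 (mod 241)
5^64 ≡ 87^2 = 7569 ≡ 98 (mod 241)
5^128 ≡ 98^2 = 9604 ≡ 205 (mod 241)
240 = 128 + 64 + 32 + 16 in binary powers of 2.
So 5^240 ≡ 205 · 98 · 87 · 91 ≡ 1 (mod 241).
Since the result is 1, base 5 gives no evidence that 241 is composite.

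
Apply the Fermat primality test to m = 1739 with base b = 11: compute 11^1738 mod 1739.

11^1 ≡ 11 (mod 1739)
11^2 ≡ 11^2 = 121 ≡ 121 (mod 1739)
11^4 ≡ 121^2 = 14641 ≡ 729 (mod 1739)
11^8 ≡ 729^2 = 531441 ≡ 1046 (mod 1739)
11^16 ≡ 1046^2 = 1094116 ≡ 285 (mod 1739)
11^32 ≡ 285^2 = 81225 ≡ 1231 (mod 1739)
11^64 ≡ 1231^2 = 1515361 ≡ 692 (mod 1739)
11^128 ≡ 692^2 = 478864 ≡ 639 (mod 1739)
11^256 ≡ 639^2 = 408321 ≡ 1395 (mod 1739)
11^512 ≡ 1395^2 = 1946025 ≡ 84 (mod 1739)
11^1024 ≡ 84^2 = 7056 ≡ 100 (mod 1739)
1738 = 1024 + 512 + 128 + 64 + 8 + 2 in binary powers of 2.
So 11^1738 ≡ 100 · 84 · 639 · 692 · 1046 · 121 ≡ 1062 (mod 1739).
Since 1062 ≠ 1, base 11 is a Fermat witness: 1739 is composite.

1062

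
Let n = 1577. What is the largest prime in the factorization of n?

83

1577 = 19 · 83
83 is prime.
So 1577 = 19 · 83; the largest prime factor is 83.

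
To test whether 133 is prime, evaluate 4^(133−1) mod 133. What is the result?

4^1 ≡ 4 (mod 133)
4^2 ≡ 4^2 = 16 ≡ 16 (mod 133)
4^4 ≡ 16^2 = 256 ≡ 123 (mod 133)
4^8 ≡ 123^2 = 15129 ≡ 100 (mod 133)
4^16 ≡ 100^2 = 10000 ≡ 25 (mod 133)
4^32 ≡ 25^2 = 625 ≡ 93 (mod 133)
4^64 ≡ 93^2 = 8649 ≡ 4 (mod 133)
4^128 ≡ 4^2 = 16 ≡ 16 (mod 133)
132 = 128 + 4 in binary powers of 2.
So 4^132 ≡ 16 · 123 ≡ 106 (mod 133).
Since 106 ≠ 1, base 4 is a Fermat witness: 133 is composite.

106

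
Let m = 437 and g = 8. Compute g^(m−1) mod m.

334

8^1 ≡ 8 (mod 437)
8^2 ≡ 8^2 = 64 ≡ 64 (mod 437)
8^4 ≡ 64^2 = 4096 ≡ 163 (mod 437)
8^8 ≡ 163^2 = 26569 ≡ 349 (mod 437)
8^16 ≡ 349^2 = 121801 ≡ 315 (mod 437)
8^32 ≡ 315^2 = 99225 ≡ 26 (mod 437)
8^64 ≡ 26^2 = 676 ≡ 239 (mod 437)
8^128 ≡ 239^2 = 57121 ≡ 311 (mod 437)
8^256 ≡ 311^2 = 96721 ≡ 144 (mod 437)
436 = 256 + 128 + 32 + 16 + 4 in binary powers of 2.
So 8^436 ≡ 144 · 311 · 26 · 315 · 163 ≡ 334 (mod 437).
Since 334 ≠ 1, base 8 is a Fermat witness: 437 is composite.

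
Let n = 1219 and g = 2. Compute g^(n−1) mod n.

2^1 ≡ 2 (mod 1219)
2^2 ≡ 2^2 = 4 ≡ 4 (mod 1219)
2^4 ≡ 4^2 = 16 ≡ 16 (mod 1219)
2^8 ≡ 16^2 = 256 ≡ 256 (mod 1219)
2^16 ≡ 256^2 = 65536 ≡ 929 (mod 1219)
2^32 ≡ 929^2 = 863041 ≡ 1208 (mod 1219)
2^64 ≡ 1208^2 = 1459264 ≡ 121 (mod 1219)
2^128 ≡ 121^2 = 14641 ≡ 13 (mod 1219)
2^256 ≡ 13^2 = 169 ≡ 169 (mod 1219)
2^512 ≡ 169^2 = 28561 ≡ 524 (mod 1219)
2^1024 ≡ 524^2 = 274576 ≡ 301 (mod 1219)
1218 = 1024 + 128 + 64 + 2 in binary powers of 2.
So 2^1218 ≡ 301 · 13 · 121 · 4 ≡ 785 (mod 1219).
Since 785 ≠ 1, base 2 is a Fermat witness: 1219 is composite.

785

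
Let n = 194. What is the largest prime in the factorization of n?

97

194 = 2 · 97
97 is prime.
So 194 = 2 · 97; the largest prime factor is 97.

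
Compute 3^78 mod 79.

1

3^1 ≡ 3 (mod 79)
3^2 ≡ 3^2 = 9 ≡ 9 (mod 79)
3^4 ≡ 9^2 = 81 ≡ 2 (mod 79)
3^8 ≡ 2^2 = 4 ≡ 4 (mod 79)
3^16 ≡ 4^2 = 16 ≡ 16 (mod 79)
3^32 ≡ 16^2 = 256 ≡ 19 (mod 79)
3^64 ≡ 19^2 = 361 ≡ 45 (mod 79)
78 = 64 + 8 + 4 + 2 in binary powers of 2.
So 3^78 ≡ 45 · 4 · 2 · 9 ≡ 1 (mod 79).
Since the result is 1, base 3 gives no evidence that 79 is composite.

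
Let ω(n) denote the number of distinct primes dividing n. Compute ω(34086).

5

34086 = 2 · 17043
17043 = 3 · 5681
5681 = 13 · 437
437 = 19 · 23
34086 = 2 · 3 · 13 · 19 · 23, which has 5 distinct prime factors.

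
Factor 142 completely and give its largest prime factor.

71

142 = 2 · 71
71 is prime.
So 142 = 2 · 71; the largest prime factor is 71.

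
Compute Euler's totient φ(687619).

Factor: 687619 = 29 · 131 · 181.
φ(687619) = (29−1) · (131−1) · (181−1) = 28 · 130 · 180 = 655200.

655200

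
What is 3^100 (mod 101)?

3^1 ≡ 3 (mod 101)
3^2 ≡ 3^2 = 9 ≡ 9 (mod 101)
3^4 ≡ 9^2 = 81 ≡ 81 (mod 101)
3^8 ≡ 81^2 = 6561 ≡ 97 (mod 101)
3^16 ≡ 97^2 = 9409 ≡ 16 (mod 101)
3^32 ≡ 16^2 = 256 ≡ 54 (mod 101)
3^64 ≡ 54^2 = 2916 ≡ 88 (mod 101)
100 = 64 + 32 + 4 in binary powers of 2.
So 3^100 ≡ 88 · 54 · 81 ≡ 1 (mod 101).
Since the result is 1, base 3 gives no evidence that 101 is composite.

1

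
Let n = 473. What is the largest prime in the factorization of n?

43

473 = 11 · 43
43 is prime.
So 473 = 11 · 43; the largest prime factor is 43.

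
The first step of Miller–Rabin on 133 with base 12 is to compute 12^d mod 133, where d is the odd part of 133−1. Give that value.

132

133 − 1 = 132 = 2^2 · 33, so d = 33.
12^1 ≡ 12 (mod 133)
12^2 ≡ 12^2 = 144 ≡ 11 (mod 133)
12^4 ≡ 11^2 = 121 ≡ 121 (mod 133)
12^8 ≡ 121^2 = 14641 ≡ 11 (mod 133)
12^16 ≡ 11^2 = 121 ≡ 121 (mod 133)
12^32 ≡ 121^2 = 14641 ≡ 11 (mod 133)
33 = 32 + 1 in binary powers of 2.
So 12^33 ≡ 11 · 12 ≡ 132 (mod 133).
Since 12^d ≡ 132 (mod 133), base 12 does not prove 133 composite.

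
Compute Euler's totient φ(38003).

Factor: 38003 = 7 · 61 · 89.
φ(38003) = (7−1) · (61−1) · (89−1) = 6 · 60 · 88 = 31680.

31680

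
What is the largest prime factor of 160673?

160673 = 31 · 5183
5183 = 71 · 73
73 is prime.
So 160673 = 31 · 71 · 73; the largest prime factor is 73.

73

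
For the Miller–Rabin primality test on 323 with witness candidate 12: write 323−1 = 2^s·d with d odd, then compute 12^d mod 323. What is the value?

323 − 1 = 322 = 2^1 · 161, so d = 161.
12^1 ≡ 12 (mod 323)
12^2 ≡ 12^2 = 144 ≡ 144 (mod 323)
12^4 ≡ 144^2 = 20736 ≡ 64 (mod 323)
12^8 ≡ 64^2 = 4096 ≡ 220 (mod 323)
12^16 ≡ 220^2 = 48400 ≡ 273 (mod 323)
12^32 ≡ 273^2 = 74529 ≡ 239 (mod 323)
12^64 ≡ 239^2 = 57121 ≡ 273 (mod 323)
12^128 ≡ 273^2 = 74529 ≡ 239 (mod 323)
161 = 128 + 32 + 1 in binary powers of 2.
So 12^161 ≡ 239 · 239 · 12 ≡ 46 (mod 323).
Squaring chain: 46; never reaches −1, so base 12 is a Miller–Rabin witness that 323 is composite.

46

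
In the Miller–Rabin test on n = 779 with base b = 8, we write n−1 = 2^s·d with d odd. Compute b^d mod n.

779 − 1 = 778 = 2^1 · 389, so d = 389.
8^1 ≡ 8 (mod 779)
8^2 ≡ 8^2 = 64 ≡ 64 (mod 779)
8^4 ≡ 64^2 = 4096 ≡ 201 (mod 779)
8^8 ≡ 201^2 = 40401 ≡ 672 (mod 779)
8^16 ≡ 672^2 = 451584 ≡ 543 (mod 779)
8^32 ≡ 543^2 = 294849 ≡ 387 (mod 779)
8^64 ≡ 387^2 = 149769 ≡ 201 (mod 779)
8^128 ≡ 201^2 = 40401 ≡ 672 (mod 779)
8^256 ≡ 672^2 = 451584 ≡ 543 (mod 779)
389 = 256 + 128 + 4 + 1 in binary powers of 2.
So 8^389 ≡ 543 · 672 · 201 · 8 ≡ 620 (mod 779).
Squaring chain: 620; never reaches −1, so base 8 is a Miller–Rabin witness that 779 is composite.

620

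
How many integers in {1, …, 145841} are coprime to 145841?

Factor: 145841 = 29 · 47 · 107.
φ(145841) = (29−1) · (47−1) · (107−1) = 28 · 46 · 106 = 136528.

136528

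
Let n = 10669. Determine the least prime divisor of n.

10669 is odd.
Digit sum 22, not divisible by 3.
Ends in 9: not divisible by 5.
7: 10669 = 7·1524 + 1
11: 10669 = 11·969 + 10
13: 10669 = 13·820 + 9
17: 10669 = 17·627 + 10
19: 10669 = 19·561 + 10
23: 10669 = 23·463 + 20
29: 10669 = 29·367 + 26
31: 10669 = 31·344 + 5
37: 10669 = 37·288 + 13
41: 10669 = 41·260 + 9
43: 10669 = 43·248 + 5
47: 10669 = 47·227

47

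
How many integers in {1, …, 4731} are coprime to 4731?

Factor: 4731 = 3 · 19 · 83.
φ(4731) = (3−1) · (19−1) · (83−1) = 2 · 18 · 82 = 2952.

2952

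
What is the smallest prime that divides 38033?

38033 is odd.
Digit sum 17, not divisible by 3.
Ends in 3: not divisible by 5.
7: 38033 = 7·5433 + 2
11: 38033 = 11·3457 + 6
13: 38033 = 13·2925 + 8
17: 38033 = 17·2237 + 4
19: 38033 = 19·2001 + 14
23: 38033 = 23·1653 + 14
29: 38033 = 29·1311 + 14
31: 38033 = 31·1226 + 27
37: 38033 = 37·1027 + 34
41: 38033 = 41·927 + 26
43: 38033 = 43·884 + 21
47: 38033 = 47·809 + 10
53: 38033 = 53·717 + 32
59: 38033 = 59·644 + 37
61: 38033 = 61·623 + 30
67: 38033 = 67·567 + 44
71: 38033 = 71·535 + 48
73: 38033 = 73·521

73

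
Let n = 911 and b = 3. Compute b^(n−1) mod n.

1

3^1 ≡ 3 (mod 911)
3^2 ≡ 3^2 = 9 ≡ 9 (mod 911)
3^4 ≡ 9^2 = 81 ≡ 81 (mod 911)
3^8 ≡ 81^2 = 6561 ≡ 184 (mod 911)
3^16 ≡ 184^2 = 33856 ≡ 149 (mod 911)
3^32 ≡ 149^2 = 22201 ≡ 337 (mod 911)
3^64 ≡ 337^2 = 113569 ≡ 605 (mod 911)
3^128 ≡ 605^2 = 366025 ≡ 714 (mod 911)
3^256 ≡ 714^2 = 509796 ≡ 547 (mod 911)
3^512 ≡ 547^2 = 299209 ≡ 401 (mod 911)
910 = 512 + 256 + 128 + 8 + 4 + 2 in binary powers of 2.
So 3^910 ≡ 401 · 547 · 714 · 184 · 81 · 9 ≡ 1 (mod 911).
Since the result is 1, base 3 gives no evidence that 911 is composite.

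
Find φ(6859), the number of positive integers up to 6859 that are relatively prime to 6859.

Factor: 6859 = 19^3.
φ(6859) = 19^2·(19−1) = 6498.

6498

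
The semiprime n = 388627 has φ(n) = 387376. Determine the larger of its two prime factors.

φ(n) = (p−1)(q−1) = n − (p+q) + 1, so p + q = 388627 − 387376 + 1 = 1252.
p and q are the roots of t² − 1252t + 388627 = 0.
Discriminant: 1252² − 4·388627 = 1567504 − 1554508 = 12996; √12996 = 114.
q = (1252 − 114)/2 = 569, p = (1252 + 114)/2 = 683.
Check: 569 · 683 = 388627.

683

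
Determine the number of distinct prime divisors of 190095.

5

190095 = 3 · 63365
63365 = 5 · 12673
12673 = 19 · 667
667 = 23 · 29
190095 = 3 · 5 · 19 · 23 · 29, which has 5 distinct prime factors.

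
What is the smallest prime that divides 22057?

7

22057 is odd.
Digit sum 16, not divisible by 3.
Ends in 7: not divisible by 5.
7: 22057 = 7·3151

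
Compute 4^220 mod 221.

35

4^1 ≡ 4 (mod 221)
4^2 ≡ 4^2 = 16 ≡ 16 (mod 221)
4^4 ≡ 16^2 = 256 ≡ 35 (mod 221)
4^8 ≡ 35^2 = 1225 ≡ 120 (mod 221)
4^16 ≡ 120^2 = 14400 ≡ 35 (mod 221)
4^32 ≡ 35^2 = 1225 ≡ 120 (mod 221)
4^64 ≡ 120^2 = 14400 ≡ 35 (mod 221)
4^128 ≡ 35^2 = 1225 ≡ 120 (mod 221)
220 = 128 + 64 + 16 + 8 + 4 in binary powers of 2.
So 4^220 ≡ 120 · 35 · 35 · 120 · 35 ≡ 35 (mod 221).
Since 35 ≠ 1, base 4 is a Fermat witness: 221 is composite.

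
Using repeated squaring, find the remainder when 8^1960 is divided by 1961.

1765

8^1 ≡ 8 (mod 1961)
8^2 ≡ 8^2 = 64 ≡ 64 (mod 1961)
8^4 ≡ 64^2 = 4096 ≡ 174 (mod 1961)
8^8 ≡ 174^2 = 30276 ≡ 861 (mod 1961)
8^16 ≡ 861^2 = 741321 ≡ 63 (mod 1961)
8^32 ≡ 63^2 = 3969 ≡ 47 (mod 1961)
8^64 ≡ 47^2 = 2209 ≡ 248 (mod 1961)
8^128 ≡ 248^2 = 61504 ≡ 713 (mod 1961)
8^256 ≡ 713^2 = 508369 ≡ 470 (mod 1961)
8^512 ≡ 470^2 = 220900 ≡ 1268 (mod 1961)
8^1024 ≡ 1268^2 = 1607824 ≡ 1765 (mod 1961)
1960 = 1024 + 512 + 256 + 128 + 32 + 8 in binary powers of 2.
So 8^1960 ≡ 1765 · 1268 · 470 · 713 · 47 · 861 ≡ 1765 (mod 1961).
Since 1765 ≠ 1, base 8 is a Fermat witness: 1961 is composite.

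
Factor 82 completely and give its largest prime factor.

41

82 = 2 · 41
41 is prime.
So 82 = 2 · 41; the largest prime factor is 41.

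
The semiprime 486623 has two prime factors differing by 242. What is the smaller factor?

Since p = q + 242, we have 486623 = q(q + 242), so q² + 242q − 486623 = 0.
Discriminant: 242² + 4·486623 = 58564 + 1946492 = 2005056; √2005056 = 1416.
q = (−242 + 1416)/2 = 587, and p = q + 242 = 829.
Check: 587 · 829 = 486623.

587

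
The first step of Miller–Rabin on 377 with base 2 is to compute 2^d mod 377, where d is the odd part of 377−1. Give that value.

345

377 − 1 = 376 = 2^3 · 47, so d = 47.
2^1 ≡ 2 (mod 377)
2^2 ≡ 2^2 = 4 ≡ 4 (mod 377)
2^4 ≡ 4^2 = 16 ≡ 16 (mod 377)
2^8 ≡ 16^2 = 256 ≡ 256 (mod 377)
2^16 ≡ 256^2 = 65536 ≡ 315 (mod 377)
2^32 ≡ 315^2 = 99225 ≡ 74 (mod 377)
47 = 32 + 8 + 4 + 2 + 1 in binary powers of 2.
So 2^47 ≡ 74 · 256 · 16 · 4 · 2 ≡ 345 (mod 377).
Squaring chain: 345 → 270 → 139; never reaches −1, so base 2 is a Miller–Rabin witness that 377 is composite.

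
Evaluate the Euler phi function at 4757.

Factor: 4757 = 67 · 71.
φ(4757) = (67−1) · (71−1) = 66 · 70 = 4620.

4620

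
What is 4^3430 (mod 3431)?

1756

4^1 ≡ 4 (mod 3431)
4^2 ≡ 4^2 = 16 ≡ 16 (mod 3431)
4^4 ≡ 16^2 = 256 ≡ 256 (mod 3431)
4^8 ≡ 256^2 = 65536 ≡ 347 (mod 3431)
4^16 ≡ 347^2 = 120409 ≡ 324 (mod 3431)
4^32 ≡ 324^2 = 104976 ≡ 2046 (mod 3431)
4^64 ≡ 2046^2 = 4186116 ≡ 296 (mod 3431)
4^128 ≡ 296^2 = 87616 ≡ 1841 (mod 3431)
4^256 ≡ 1841^2 = 3389281 ≡ 2884 (mod 3431)
4^512 ≡ 2884^2 = 8317456 ≡ 712 (mod 3431)
4^1024 ≡ 712^2 = 506944 ≡ 2587 (mod 3431)
4^2048 ≡ 2587^2 = 6692569 ≡ 2119 (mod 3431)
3430 = 2048 + 1024 + 256 + 64 + 32 + 4 + 2 in binary powers of 2.
So 4^3430 ≡ 2119 · 2587 · 2884 · 296 · 2046 · 256 · 16 ≡ 1756 (mod 3431).
Since 1756 ≠ 1, base 4 is a Fermat witness: 3431 is composite.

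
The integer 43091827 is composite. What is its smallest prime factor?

43091827 is odd.
Digit sum 34, not divisible by 3.
Ends in 7: not divisible by 5.
7: 43091827 = 7·6155975 + 2
11: 43091827 = 11·3917438 + 9
13: 43091827 = 13·3314755 + 12
17: 43091827 = 17·2534813 + 6
19: 43091827 = 19·2267990 + 17
23: 43091827 = 23·1873557 + 16
29: 43091827 = 29·1485925 + 2
31: 43091827 = 31·1390058 + 29
37: 43091827 = 37·1164643 + 36
41: 43091827 = 41·1051020 + 7
43: 43091827 = 43·1002135 + 22
47: 43091827 = 47·916847 + 18
53: 43091827 = 53·813053 + 18
59: 43091827 = 59·730369 + 56
61: 43091827 = 61·706423 + 24
67: 43091827 = 67·643161 + 40
71: 43091827 = 71·606927 + 10
73: 43091827 = 73·590299

73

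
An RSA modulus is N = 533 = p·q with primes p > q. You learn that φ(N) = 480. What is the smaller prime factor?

φ(n) = (p−1)(q−1) = n − (p+q) + 1, so p + q = 533 − 480 + 1 = 54.
p and q are the roots of t² − 54t + 533 = 0.
Discriminant: 54² − 4·533 = 2916 − 2132 = 784; √784 = 28.
q = (54 − 28)/2 = 13, p = (54 + 28)/2 = 41.
Check: 13 · 41 = 533.

13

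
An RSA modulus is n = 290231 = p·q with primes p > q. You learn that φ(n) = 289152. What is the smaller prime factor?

503

φ(n) = (p−1)(q−1) = n − (p+q) + 1, so p + q = 290231 − 289152 + 1 = 1080.
p and q are the roots of t² − 1080t + 290231 = 0.
Discriminant: 1080² − 4·290231 = 1166400 − 1160924 = 5476; √5476 = 74.
q = (1080 − 74)/2 = 503, p = (1080 + 74)/2 = 577.
Check: 503 · 577 = 290231.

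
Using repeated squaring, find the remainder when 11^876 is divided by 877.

11^1 ≡ 11 (mod 877)
11^2 ≡ 11^2 = 121 ≡ 121 (mod 877)
11^4 ≡ 121^2 = 14641 ≡ 609 (mod 877)
11^8 ≡ 609^2 = 370881 ≡ 787 (mod 877)
11^16 ≡ 787^2 = 619369 ≡ 207 (mod 877)
11^32 ≡ 207^2 = 42849 ≡ 753 (mod 877)
11^64 ≡ 753^2 = 567009 ≡ 467 (mod 877)
11^128 ≡ 467^2 = 218089 ≡ 593 (mod 877)
11^256 ≡ 593^2 = 351649 ≡ 849 (mod 877)
11^512 ≡ 849^2 = 720801 ≡ 784 (mod 877)
876 = 512 + 256 + 64 + 32 + 8 + 4 in binary powers of 2.
So 11^876 ≡ 784 · 849 · 467 · 753 · 787 · 609 ≡ 1 (mod 877).
Since the result is 1, base 11 gives no evidence that 877 is composite.

1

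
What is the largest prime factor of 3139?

3139 = 43 · 73
73 is prime.
So 3139 = 43 · 73; the largest prime factor is 73.

73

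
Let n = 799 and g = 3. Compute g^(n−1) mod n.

784

3^1 ≡ 3 (mod 799)
3^2 ≡ 3^2 = 9 ≡ 9 (mod 799)
3^4 ≡ 9^2 = 81 ≡ 81 (mod 799)
3^8 ≡ 81^2 = 6561 ≡ 169 (mod 799)
3^16 ≡ 169^2 = 28561 ≡ 596 (mod 799)
3^32 ≡ 596^2 = 355216 ≡ 460 (mod 799)
3^64 ≡ 460^2 = 211600 ≡ 664 (mod 799)
3^128 ≡ 664^2 = 440896 ≡ 647 (mod 799)
3^256 ≡ 647^2 = 418609 ≡ 732 (mod 799)
3^512 ≡ 732^2 = 535824 ≡ 494 (mod 799)
798 = 512 + 256 + 16 + 8 + 4 + 2 in binary powers of 2.
So 3^798 ≡ 494 · 732 · 596 · 169 · 81 · 9 ≡ 784 (mod 799).
Since 784 ≠ 1, base 3 is a Fermat witness: 799 is composite.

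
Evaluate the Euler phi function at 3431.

Factor: 3431 = 47 · 73.
φ(3431) = (47−1) · (73−1) = 46 · 72 = 3312.

3312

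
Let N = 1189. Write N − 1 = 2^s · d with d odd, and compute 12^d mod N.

1189 − 1 = 1188 = 2^2 · 297, so d = 297.
12^1 ≡ 12 (mod 1189)
12^2 ≡ 12^2 = 144 ≡ 144 (mod 1189)
12^4 ≡ 144^2 = 20736 ≡ 523 (mod 1189)
12^8 ≡ 523^2 = 273529 ≡ 59 (mod 1189)
12^16 ≡ 59^2 = 3481 ≡ 1103 (mod 1189)
12^32 ≡ 1103^2 = 1216609 ≡ 262 (mod 1189)
12^64 ≡ 262^2 = 68644 ≡ 871 (mod 1189)
12^128 ≡ 871^2 = 758641 ≡ 59 (mod 1189)
12^256 ≡ 59^2 = 3481 ≡ 1103 (mod 1189)
297 = 256 + 32 + 8 + 1 in binary powers of 2.
So 12^297 ≡ 1103 · 262 · 59 · 12 ≡ 157 (mod 1189).
Squaring chain: 157 → 869; never reaches −1, so base 12 is a Miller–Rabin witness that 1189 is composite.

157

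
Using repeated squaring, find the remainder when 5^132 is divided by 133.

64

5^1 ≡ 5 (mod 133)
5^2 ≡ 5^2 = 25 ≡ 25 (mod 133)
5^4 ≡ 25^2 = 625 ≡ 93 (mod 133)
5^8 ≡ 93^2 = 8649 ≡ 4 (mod 133)
5^16 ≡ 4^2 = 16 ≡ 16 (mod 133)
5^32 ≡ 16^2 = 256 ≡ 123 (mod 133)
5^64 ≡ 123^2 = 15129 ≡ 100 (mod 133)
5^128 ≡ 100^2 = 10000 ≡ 25 (mod 133)
132 = 128 + 4 in binary powers of 2.
So 5^132 ≡ 25 · 93 ≡ 64 (mod 133).
Since 64 ≠ 1, base 5 is a Fermat witness: 133 is composite.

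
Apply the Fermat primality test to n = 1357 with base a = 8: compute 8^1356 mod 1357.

374

8^1 ≡ 8 (mod 1357)
8^2 ≡ 8^2 = 64 ≡ 64 (mod 1357)
8^4 ≡ 64^2 = 4096 ≡ 25 (mod 1357)
8^8 ≡ 25^2 = 625 ≡ 625 (mod 1357)
8^16 ≡ 625^2 = 390625 ≡ 1166 (mod 1357)
8^32 ≡ 1166^2 = 1359556 ≡ 1199 (mod 1357)
8^64 ≡ 1199^2 = 1437601 ≡ 538 (mod 1357)
8^128 ≡ 538^2 = 289444 ≡ 403 (mod 1357)
8^256 ≡ 403^2 = 162409 ≡ 926 (mod 1357)
8^512 ≡ 926^2 = 857476 ≡ 1209 (mod 1357)
8^1024 ≡ 1209^2 = 1461681 ≡ 192 (mod 1357)
1356 = 1024 + 256 + 64 + 8 + 4 in binary powers of 2.
So 8^1356 ≡ 192 · 926 · 538 · 625 · 25 ≡ 374 (mod 1357).
Since 374 ≠ 1, base 8 is a Fermat witness: 1357 is composite.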